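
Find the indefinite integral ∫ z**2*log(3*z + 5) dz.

Use integration by parts with u = log(3*z + 5), dv = z**2 dz.
Then du = 3/(3*z + 5) dz and v = z**3/3.

z**3*log(3*z + 5)/3 - z**3/9 + 5*z**2/18 - 25*z/27 + 125*log(3*z + 5)/81 + C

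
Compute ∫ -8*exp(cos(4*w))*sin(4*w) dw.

Let u = cos(4*w), so du = (-4*sin(4*w)) dw.
Rewriting, the integral becomes 2·∫ e^u du = 2·e^u.
Substituting back, u = cos(4*w).

2*exp(cos(4*w)) + C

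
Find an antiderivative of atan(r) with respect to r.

r*atan(r) - log(r**2 + 1)/2 + C

Use integration by parts with u = arctan(r), dv = dr.
Then du = 1/(r**2 + 1) dr.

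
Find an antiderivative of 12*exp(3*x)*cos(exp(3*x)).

Let u = exp(3*x), so du = (3*exp(3*x)) dx.
Rewriting, the integral becomes 4·∫ cos(u) du = 4·sin(u).
Substituting back, u = exp(3*x).

4*sin(exp(3*x)) + C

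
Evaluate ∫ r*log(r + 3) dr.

r**2*log(r + 3)/2 - r**2/4 + 3*r/2 - 9*log(r + 3)/2 + C

Use integration by parts with u = log(r + 3), dv = r dr.
Then du = 1/(r + 3) dr and v = r**2/2.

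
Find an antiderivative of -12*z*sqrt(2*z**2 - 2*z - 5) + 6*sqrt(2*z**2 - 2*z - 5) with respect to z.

-2*(2*z**2 - 2*z - 5)**(3/2) + C

Let u = 2*z**2 - 2*z - 5, so du = (4*z - 2) dz.
Rewriting, the integral becomes -3·∫ √u du = -3·(2/3)u^(3/2).
Substituting back, u = 2*z**2 - 2*z - 5.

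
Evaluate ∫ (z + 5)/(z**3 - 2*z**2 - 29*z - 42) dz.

2*log(z - 7)/15 - log(z + 2)/3 + log(z + 3)/5 + C

Factor the denominator: (z - 7)*(z + 2)*(z + 3).
Partial-fraction decomposition: 1/(5*(z + 3)) - 1/(3*(z + 2)) + 2/(15*(z - 7)).
Integrate each term: A/(z−a) contributes A·log|z−a|.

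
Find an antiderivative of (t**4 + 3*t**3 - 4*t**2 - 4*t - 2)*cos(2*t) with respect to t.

t**4*sin(2*t)/2 + 3*t**3*sin(2*t)/2 + t**3*cos(2*t) - 7*t**2*sin(2*t)/2 + 9*t**2*cos(2*t)/4 - 17*t*sin(2*t)/4 - 7*t*cos(2*t)/2 + 3*sin(2*t)/4 - 17*cos(2*t)/8 + C

Use integration by parts with u = t**4 + 3*t**3 - 4*t**2 - 4*t - 2, dv = cos(2*t) dt, so v = sin(2*t)/2.
Apply parts 4 times (tabular method): alternate signs, differentiate u down to 0, integrate dv up.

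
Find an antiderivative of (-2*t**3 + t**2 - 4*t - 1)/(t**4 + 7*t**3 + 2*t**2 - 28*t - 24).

-7*log(t - 2)/32 - 2*log(t + 1)/5 + 27*log(t + 2)/16 - 491*log(t + 6)/160 + C

Factor the denominator: (t - 2)*(t + 1)*(t + 2)*(t + 6).
Partial-fraction decomposition: -491/(160*(t + 6)) + 27/(16*(t + 2)) - 2/(5*(t + 1)) - 7/(32*(t - 2)).
Integrate each term: A/(t−a) contributes A·log|t−a|.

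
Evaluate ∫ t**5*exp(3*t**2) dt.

Let u = t², du = 2t dt; rewrite as (1/2)∫ u^2·exp(3u) du.
Now integrate by parts 2 times.

(9*t**4 - 6*t**2 + 2)*exp(3*t**2)/54 + C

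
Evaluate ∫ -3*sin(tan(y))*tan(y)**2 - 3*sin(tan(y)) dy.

3*cos(tan(y)) + C

Let u = tan(y), so du = (tan(y)**2 + 1) dy.
Rewriting, the integral becomes -3·∫ sin(u) du = -3·-cos(u).
Substituting back, u = tan(y).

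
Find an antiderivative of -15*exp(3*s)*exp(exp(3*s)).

Let u = exp(3*s), so du = (3*exp(3*s)) ds.
Rewriting, the integral becomes -5·∫ e^u du = -5·e^u.
Substituting back, u = exp(3*s).

-5*exp(exp(3*s)) + C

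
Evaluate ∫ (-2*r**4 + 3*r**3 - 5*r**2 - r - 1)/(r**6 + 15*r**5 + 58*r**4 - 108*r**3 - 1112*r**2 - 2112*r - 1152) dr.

-27*log(r - 4)/1600 + 2*log(r + 1)/75 - 25*log(r + 2)/64 + 781*log(r + 4)/192 - 5899*log(r + 6)/1600 + 683/(80*r + 480) + C

Factor the denominator: (r - 4)*(r + 1)*(r + 2)*(r + 4)*(r + 6)**2.
Partial-fraction decomposition: -5899/(1600*(r + 6)) - 683/(80*(r + 6)**2) + 781/(192*(r + 4)) - 25/(64*(r + 2)) + 2/(75*(r + 1)) - 27/(1600*(r - 4)).
Integrate each term; A/(r−a) gives A·log|r−a|; A/(r−a)² gives −A/(r−a).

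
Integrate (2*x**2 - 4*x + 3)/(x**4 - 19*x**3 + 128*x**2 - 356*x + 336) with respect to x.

73*log(x - 7)/15 - 51*log(x - 6)/8 + 19*log(x - 4)/12 - 3*log(x - 2)/40 + C

Factor the denominator: (x - 7)*(x - 6)*(x - 4)*(x - 2).
Partial-fraction decomposition: -3/(40*(x - 2)) + 19/(12*(x - 4)) - 51/(8*(x - 6)) + 73/(15*(x - 7)).
Integrate each term: A/(x−a) contributes A·log|x−a|.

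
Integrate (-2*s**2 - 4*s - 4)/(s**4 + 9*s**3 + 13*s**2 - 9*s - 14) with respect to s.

-5*log(s - 1)/24 + log(s + 1)/6 - 4*log(s + 2)/15 + 37*log(s + 7)/120 + C

Factor the denominator: (s - 1)*(s + 1)*(s + 2)*(s + 7).
Partial-fraction decomposition: 37/(120*(s + 7)) - 4/(15*(s + 2)) + 1/(6*(s + 1)) - 5/(24*(s - 1)).
Integrate each term: A/(s−a) contributes A·log|s−a|.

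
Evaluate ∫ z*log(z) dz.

Use integration by parts with u = log(z), dv = z dz.
Then du = 1/z dz and v = z**2/2.

z**2*log(z)/2 - z**2/4 + C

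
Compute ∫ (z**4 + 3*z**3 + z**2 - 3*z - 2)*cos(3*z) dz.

Use integration by parts with u = z**4 + 3*z**3 + z**2 - 3*z - 2, dv = cos(3*z) dz, so v = sin(3*z)/3.
Apply parts 4 times (tabular method): alternate signs, differentiate u down to 0, integrate dv up.

z**4*sin(3*z)/3 + z**3*sin(3*z) + 4*z**3*cos(3*z)/9 - z**2*sin(3*z)/9 + z**2*cos(3*z) - 5*z*sin(3*z)/3 - 2*z*cos(3*z)/27 - 52*sin(3*z)/81 - 5*cos(3*z)/9 + C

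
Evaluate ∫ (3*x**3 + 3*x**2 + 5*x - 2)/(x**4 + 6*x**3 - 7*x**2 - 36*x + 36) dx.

11*log(x - 2)/10 - 9*log(x - 1)/28 - 71*log(x + 3)/60 + 143*log(x + 6)/42 + C

Factor the denominator: (x - 2)*(x - 1)*(x + 3)*(x + 6).
Partial-fraction decomposition: 143/(42*(x + 6)) - 71/(60*(x + 3)) - 9/(28*(x - 1)) + 11/(10*(x - 2)).
Integrate each term: A/(x−a) contributes A·log|x−a|.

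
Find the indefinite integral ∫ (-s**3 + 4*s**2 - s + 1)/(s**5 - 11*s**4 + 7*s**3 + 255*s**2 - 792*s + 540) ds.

Factor the denominator: (s - 6)**2*(s - 3)*(s - 1)*(s + 5).
Partial-fraction decomposition: 7/(176*(s + 5)) - 1/(100*(s - 1)) + 7/(144*(s - 3)) - 194/(2475*(s - 6)) - 7/(15*(s - 6)**2).
Integrate each term; A/(s−a) gives A·log|s−a|; A/(s−a)² gives −A/(s−a).

-194*log(s - 6)/2475 + 7*log(s - 3)/144 - log(s - 1)/100 + 7*log(s + 5)/176 + 7/(15*s - 90) + C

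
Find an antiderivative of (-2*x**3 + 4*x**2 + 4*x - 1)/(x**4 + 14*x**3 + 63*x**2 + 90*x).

-log(x)/90 - 77*log(x + 3)/18 + 329*log(x + 5)/10 - 551*log(x + 6)/18 + C

Factor the denominator: x*(x + 3)*(x + 5)*(x + 6).
Partial-fraction decomposition: -551/(18*(x + 6)) + 329/(10*(x + 5)) - 77/(18*(x + 3)) - 1/(90*x).
Integrate each term: A/(x−a) contributes A·log|x−a|.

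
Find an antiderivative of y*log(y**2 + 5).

Let u = y**2 + 5, so du = (2*y) dy.
The integral becomes (1/2)·∫ log(u) du; integrate by parts with u′=log(u), dv′=du.

y**2*log(y**2 + 5)/2 - y**2/2 + 5*log(y**2 + 5)/2 + C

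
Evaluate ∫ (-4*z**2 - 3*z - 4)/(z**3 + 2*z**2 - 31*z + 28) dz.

-80*log(z - 4)/33 + 11*log(z - 1)/24 - 179*log(z + 7)/88 + C

Factor the denominator: (z - 4)*(z - 1)*(z + 7).
Partial-fraction decomposition: -179/(88*(z + 7)) + 11/(24*(z - 1)) - 80/(33*(z - 4)).
Integrate each term: A/(z−a) contributes A·log|z−a|.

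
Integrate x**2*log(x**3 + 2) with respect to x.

x**3*log(x**3 + 2)/3 - x**3/3 + 2*log(x**3 + 2)/3 + C

Let u = x**3 + 2, so du = (3*x**2) dx.
The integral becomes (1/3)·∫ log(u) du; integrate by parts with u′=log(u), dv′=du.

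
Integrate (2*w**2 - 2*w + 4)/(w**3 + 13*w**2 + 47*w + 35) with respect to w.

Factor the denominator: (w + 1)*(w + 5)*(w + 7).
Partial-fraction decomposition: 29/(3*(w + 7)) - 8/(w + 5) + 1/(3*(w + 1)).
Integrate each term: A/(w−a) contributes A·log|w−a|.

log(w + 1)/3 - 8*log(w + 5) + 29*log(w + 7)/3 + C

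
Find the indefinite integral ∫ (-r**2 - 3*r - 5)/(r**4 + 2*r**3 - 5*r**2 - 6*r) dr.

Factor the denominator: r*(r - 2)*(r + 1)*(r + 3).
Partial-fraction decomposition: 1/(6*(r + 3)) - 1/(2*(r + 1)) - 1/(2*(r - 2)) + 5/(6*r).
Integrate each term: A/(r−a) contributes A·log|r−a|.

5*log(r)/6 + log(r + 3)/6 - log(r**2 - r - 2)/2 + C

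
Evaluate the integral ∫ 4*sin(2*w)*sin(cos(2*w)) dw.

Let u = cos(2*w), so du = (-2*sin(2*w)) dw.
Rewriting, the integral becomes -2·∫ sin(u) du = -2·-cos(u).
Substituting back, u = cos(2*w).

2*cos(cos(2*w)) + C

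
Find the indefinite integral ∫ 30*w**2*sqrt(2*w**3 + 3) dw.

10*(2*w**3 + 3)**(3/2)/3 + C

Let u = 2*w**3 + 3, so du = (6*w**2) dw.
Rewriting, the integral becomes 5·∫ √u du = 5·(2/3)u^(3/2).
Substituting back, u = 2*w**3 + 3.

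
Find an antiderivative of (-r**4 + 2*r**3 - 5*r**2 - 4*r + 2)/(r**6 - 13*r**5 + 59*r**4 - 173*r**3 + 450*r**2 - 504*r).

Factor the denominator: r*(r - 7)*(r - 4)*(r - 2)*(r**2 + 9).
Partial-fraction decomposition: 2*(196*r + 9)/(6525*(r**2 + 9)) - 1/(10*(r - 2)) + 37/(100*(r - 4)) - 331/(1015*(r - 7)) - 1/(252*r).
Integrate each term; A/(r−a) gives A·log|r−a|; the (Br+D)/(r²+p²) term gives a log and an atan.

-log(r)/252 - 331*log(r - 7)/1015 + 37*log(r - 4)/100 - log(r - 2)/10 + 196*log(r**2 + 9)/6525 + 2*atan(r/3)/2175 + C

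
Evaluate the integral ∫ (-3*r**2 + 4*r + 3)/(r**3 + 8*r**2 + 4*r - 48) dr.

-log(r - 2)/48 + 61*log(r + 4)/12 - 129*log(r + 6)/16 + C

Factor the denominator: (r - 2)*(r + 4)*(r + 6).
Partial-fraction decomposition: -129/(16*(r + 6)) + 61/(12*(r + 4)) - 1/(48*(r - 2)).
Integrate each term: A/(r−a) contributes A·log|r−a|.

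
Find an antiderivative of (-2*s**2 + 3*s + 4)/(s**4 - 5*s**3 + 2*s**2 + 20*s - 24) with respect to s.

Factor the denominator: (s - 3)*(s - 2)**2*(s + 2).
Partial-fraction decomposition: 1/(8*(s + 2)) + 7/(8*(s - 2)) - 1/(2*(s - 2)**2) - 1/(s - 3).
Integrate each term; A/(s−a) gives A·log|s−a|; A/(s−a)² gives −A/(s−a).

-log(s - 3) + 7*log(s - 2)/8 + log(s + 2)/8 + 1/(2*s - 4) + C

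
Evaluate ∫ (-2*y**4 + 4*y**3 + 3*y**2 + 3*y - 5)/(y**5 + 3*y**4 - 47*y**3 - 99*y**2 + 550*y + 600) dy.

-133*log(y - 5)/132 + 67*log(y - 4)/150 - 11*log(y + 1)/600 + 113*log(y + 5)/24 - 3371*log(y + 6)/550 + C

Factor the denominator: (y - 5)*(y - 4)*(y + 1)*(y + 5)*(y + 6).
Partial-fraction decomposition: -3371/(550*(y + 6)) + 113/(24*(y + 5)) - 11/(600*(y + 1)) + 67/(150*(y - 4)) - 133/(132*(y - 5)).
Integrate each term: A/(y−a) contributes A·log|y−a|.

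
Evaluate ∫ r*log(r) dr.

Use integration by parts with u = log(r), dv = r dr.
Then du = 1/r dr and v = r**2/2.

r**2*log(r)/2 - r**2/4 + C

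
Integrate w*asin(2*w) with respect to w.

Use integration by parts with u = arcsin(2*w), dv = w dw.
Then du = 2/sqrt(-4*w**2 + 1) dw.

w**2*asin(2*w)/2 + w*sqrt(-4*w**2 + 1)/8 - asin(2*w)/16 + C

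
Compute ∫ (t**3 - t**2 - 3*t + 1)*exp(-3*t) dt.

Use integration by parts with u = t**3 - t**2 - 3*t + 1, dv = exp(-3*t) dt, so v = -exp(-3*t)/3.
Apply parts 3 times (tabular method): alternate signs, differentiate u down to 0, integrate dv up.

(-t**3 + 3*t)*exp(-3*t)/3 + C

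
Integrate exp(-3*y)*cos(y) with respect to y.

Let I denote the integral. Integrate by parts with u = cos(y), dv = exp(-3*y) dy, so v = -exp(-3*y)/3: I = -exp(-3*y)*cos(y)/3 − (1/3)·∫ exp(-3*y)*sin(y) dy.
Apply parts again with u = sin(y), dv = exp(-3*y) dy: ∫ exp(-3*y)*sin(y) dy = -exp(-3*y)*sin(y)/3 + (1/3)·I. Substituting back brings back I: I = exp(-3*y)*sin(y)/9 - exp(-3*y)*cos(y)/3 − (1/9)·I.
Solving for I: (1 + 1/9)·I equals the remaining terms, so I = (9/10)·(exp(-3*y)*sin(y)/9 - exp(-3*y)*cos(y)/3).

exp(-3*y)*sin(y)/10 - 3*exp(-3*y)*cos(y)/10 + C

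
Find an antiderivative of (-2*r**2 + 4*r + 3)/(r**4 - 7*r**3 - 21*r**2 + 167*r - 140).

-67*log(r - 7)/216 + 13*log(r - 4)/81 + 5*log(r - 1)/108 + 67*log(r + 5)/648 + C

Factor the denominator: (r - 7)*(r - 4)*(r - 1)*(r + 5).
Partial-fraction decomposition: 67/(648*(r + 5)) + 5/(108*(r - 1)) + 13/(81*(r - 4)) - 67/(216*(r - 7)).
Integrate each term: A/(r−a) contributes A·log|r−a|.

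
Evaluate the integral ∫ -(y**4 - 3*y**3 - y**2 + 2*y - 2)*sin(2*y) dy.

y**4*cos(2*y)/2 - y**3*sin(2*y) - 3*y**3*cos(2*y)/2 + 9*y**2*sin(2*y)/4 - 2*y**2*cos(2*y) + 2*y*sin(2*y) + 13*y*cos(2*y)/4 - 13*sin(2*y)/8 + C

Use integration by parts with u = y**4 - 3*y**3 - y**2 + 2*y - 2, dv = -sin(2*y) dy, so v = cos(2*y)/2.
Apply parts 4 times (tabular method): alternate signs, differentiate u down to 0, integrate dv up.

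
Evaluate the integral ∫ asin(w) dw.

Use integration by parts with u = arcsin(w), dv = dw.
Then du = 1/sqrt(-w**2 + 1) dw.

w*asin(w) + sqrt(-w**2 + 1) + C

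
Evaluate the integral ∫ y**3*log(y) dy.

Use integration by parts with u = log(y), dv = y**3 dy.
Then du = 1/y dy and v = y**4/4.

y**4*log(y)/4 - y**4/16 + C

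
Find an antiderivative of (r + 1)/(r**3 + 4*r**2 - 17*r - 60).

5*log(r - 4)/63 + log(r + 3)/7 - 2*log(r + 5)/9 + C

Factor the denominator: (r - 4)*(r + 3)*(r + 5).
Partial-fraction decomposition: -2/(9*(r + 5)) + 1/(7*(r + 3)) + 5/(63*(r - 4)).
Integrate each term: A/(r−a) contributes A·log|r−a|.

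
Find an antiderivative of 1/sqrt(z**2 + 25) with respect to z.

log(z + sqrt(z**2 + 25)) + C

Substitute z = 5·tan(θ), so dz = 5·sec(θ)^2 dθ and the radical becomes sqrt(z**2 + 25) = 5·sec(θ) by the Pythagorean identity.
Integrate the resulting trig expression in θ, then back-substitute tan(θ) = z/5, sec(θ) = sqrt(z**2 + 25)/5 (absorbing any constant into C).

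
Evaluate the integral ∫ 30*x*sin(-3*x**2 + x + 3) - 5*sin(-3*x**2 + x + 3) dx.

Let u = 3*x**2 - x - 3, so du = (6*x - 1) dx.
Rewriting, the integral becomes -5·∫ sin(u) du = -5·-cos(u).
Substituting back, u = 3*x**2 - x - 3.

5*cos(-3*x**2 + x + 3) + C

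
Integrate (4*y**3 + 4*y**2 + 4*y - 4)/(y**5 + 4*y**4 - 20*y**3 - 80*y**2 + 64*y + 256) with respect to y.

83*log(y - 4)/192 - 13*log(y - 2)/72 - 7*log(y + 2)/24 + 23*log(y + 4)/576 - 53/(24*y + 96) + C

Factor the denominator: (y - 4)*(y - 2)*(y + 2)*(y + 4)**2.
Partial-fraction decomposition: 23/(576*(y + 4)) + 53/(24*(y + 4)**2) - 7/(24*(y + 2)) - 13/(72*(y - 2)) + 83/(192*(y - 4)).
Integrate each term; A/(y−a) gives A·log|y−a|; A/(y−a)² gives −A/(y−a).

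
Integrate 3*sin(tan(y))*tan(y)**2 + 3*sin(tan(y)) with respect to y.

-3*cos(tan(y)) + C

Let u = tan(y), so du = (tan(y)**2 + 1) dy.
Rewriting, the integral becomes 3·∫ sin(u) du = 3·-cos(u).
Substituting back, u = tan(y).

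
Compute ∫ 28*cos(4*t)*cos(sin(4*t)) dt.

Let u = sin(4*t), so du = (4*cos(4*t)) dt.
Rewriting, the integral becomes 7·∫ cos(u) du = 7·sin(u).
Substituting back, u = sin(4*t).

7*sin(sin(4*t)) + C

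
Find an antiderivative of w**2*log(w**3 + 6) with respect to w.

Let u = w**3 + 6, so du = (3*w**2) dw.
The integral becomes (1/3)·∫ log(u) du; integrate by parts with u′=log(u), dv′=du.

w**3*log(w**3 + 6)/3 - w**3/3 + 2*log(w**3 + 6) + C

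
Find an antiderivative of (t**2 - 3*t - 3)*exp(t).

(t**2 - 5*t + 2)*exp(t) + C

Use integration by parts with u = t**2 - 3*t - 3, dv = exp(t) dt, so v = exp(t).
Apply parts 2 times (tabular method): alternate signs, differentiate u down to 0, integrate dv up.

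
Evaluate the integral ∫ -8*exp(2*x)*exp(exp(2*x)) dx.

Let u = exp(2*x), so du = (2*exp(2*x)) dx.
Rewriting, the integral becomes -4·∫ e^u du = -4·e^u.
Substituting back, u = exp(2*x).

-4*exp(exp(2*x)) + C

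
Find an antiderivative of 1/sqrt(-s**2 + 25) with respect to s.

Substitute s = 5·sin(θ), so ds = 5·cos(θ) dθ and the radical becomes sqrt(-s**2 + 25) = 5·cos(θ) by the Pythagorean identity.
Integrate the resulting trig expression in θ, then back-substitute θ = asin(s/5), sin(θ) = s/5, cos(θ) = sqrt(-s**2 + 25)/5 (absorbing any constant into C).

asin(s/5) + C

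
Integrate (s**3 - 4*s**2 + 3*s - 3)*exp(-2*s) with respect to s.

(-4*s**3 + 10*s**2 - 2*s + 11)*exp(-2*s)/8 + C

Use integration by parts with u = s**3 - 4*s**2 + 3*s - 3, dv = exp(-2*s) ds, so v = -exp(-2*s)/2.
Apply parts 3 times (tabular method): alternate signs, differentiate u down to 0, integrate dv up.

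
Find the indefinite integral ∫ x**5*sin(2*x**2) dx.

-x**4*cos(2*x**2)/4 + x**2*sin(2*x**2)/4 + cos(2*x**2)/8 + C

Let u = x², du = 2x dx; rewrite as (1/2)∫ u^2·sin(2u) du.
Now integrate by parts 2 times.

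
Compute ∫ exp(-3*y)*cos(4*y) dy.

4*exp(-3*y)*sin(4*y)/25 - 3*exp(-3*y)*cos(4*y)/25 + C

Let I denote the integral. Integrate by parts with u = cos(4*y), dv = exp(-3*y) dy, so v = -exp(-3*y)/3: I = -exp(-3*y)*cos(4*y)/3 − (4/3)·∫ exp(-3*y)*sin(4*y) dy.
Apply parts again with u = sin(4*y), dv = exp(-3*y) dy: ∫ exp(-3*y)*sin(4*y) dy = -exp(-3*y)*sin(4*y)/3 + (4/3)·I. Substituting back brings back I: I = 4*exp(-3*y)*sin(4*y)/9 - exp(-3*y)*cos(4*y)/3 − (16/9)·I.
Solving for I: (1 + 16/9)·I equals the remaining terms, so I = (9/25)·(4*exp(-3*y)*sin(4*y)/9 - exp(-3*y)*cos(4*y)/3).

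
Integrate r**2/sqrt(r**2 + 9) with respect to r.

Substitute r = 3·tan(θ), so dr = 3·sec(θ)^2 dθ and the radical becomes sqrt(r**2 + 9) = 3·sec(θ) by the Pythagorean identity.
Integrate the resulting trig expression in θ, then back-substitute tan(θ) = r/3, sec(θ) = sqrt(r**2 + 9)/3 (absorbing any constant into C).

r*sqrt(r**2 + 9)/2 - 9*log(r + sqrt(r**2 + 9))/2 + C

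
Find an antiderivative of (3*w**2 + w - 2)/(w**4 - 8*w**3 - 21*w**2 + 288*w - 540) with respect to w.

28*log(w - 6)/9 - 39*log(w - 5)/11 + 14*log(w - 3)/27 - 25*log(w + 6)/297 + C

Factor the denominator: (w - 6)*(w - 5)*(w - 3)*(w + 6).
Partial-fraction decomposition: -25/(297*(w + 6)) + 14/(27*(w - 3)) - 39/(11*(w - 5)) + 28/(9*(w - 6)).
Integrate each term: A/(w−a) contributes A·log|w−a|.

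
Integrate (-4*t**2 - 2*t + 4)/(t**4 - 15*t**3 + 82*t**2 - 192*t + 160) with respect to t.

-106*log(t - 5)/3 + 34*log(t - 4) + 4*log(t - 2)/3 - 34/(t - 4) + C

Factor the denominator: (t - 5)*(t - 4)**2*(t - 2).
Partial-fraction decomposition: 4/(3*(t - 2)) + 34/(t - 4) + 34/(t - 4)**2 - 106/(3*(t - 5)).
Integrate each term; A/(t−a) gives A·log|t−a|; A/(t−a)² gives −A/(t−a).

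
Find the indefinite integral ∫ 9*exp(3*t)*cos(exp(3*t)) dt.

3*sin(exp(3*t)) + C

Let u = exp(3*t), so du = (3*exp(3*t)) dt.
Rewriting, the integral becomes 3·∫ cos(u) du = 3·sin(u).
Substituting back, u = exp(3*t).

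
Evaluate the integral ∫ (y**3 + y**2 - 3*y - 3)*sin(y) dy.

-y**3*cos(y) + 3*y**2*sin(y) - y**2*cos(y) + 2*y*sin(y) + 9*y*cos(y) - 9*sin(y) + 5*cos(y) + C

Use integration by parts with u = y**3 + y**2 - 3*y - 3, dv = sin(y) dy, so v = -cos(y).
Apply parts 3 times (tabular method): alternate signs, differentiate u down to 0, integrate dv up.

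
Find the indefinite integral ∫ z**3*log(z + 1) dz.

Use integration by parts with u = log(z + 1), dv = z**3 dz.
Then du = 1/(z + 1) dz and v = z**4/4.

z**4*log(z + 1)/4 - z**4/16 + z**3/12 - z**2/8 + z/4 - log(z + 1)/4 + C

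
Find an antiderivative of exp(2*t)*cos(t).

exp(2*t)*sin(t)/5 + 2*exp(2*t)*cos(t)/5 + C

Let I denote the integral. Integrate by parts with u = cos(t), dv = exp(2*t) dt, so v = exp(2*t)/2: I = exp(2*t)*cos(t)/2 + (1/2)·∫ exp(2*t)*sin(t) dt.
Apply parts again with u = sin(t), dv = exp(2*t) dt: ∫ exp(2*t)*sin(t) dt = exp(2*t)*sin(t)/2 − (1/2)·I. Substituting back brings back I: I = exp(2*t)*sin(t)/4 + exp(2*t)*cos(t)/2 − (1/4)·I.
Solving for I: (1 + 1/4)·I equals the remaining terms, so I = (4/5)·(exp(2*t)*sin(t)/4 + exp(2*t)*cos(t)/2).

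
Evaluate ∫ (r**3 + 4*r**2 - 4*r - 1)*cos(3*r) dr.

r**3*sin(3*r)/3 + 4*r**2*sin(3*r)/3 + r**2*cos(3*r)/3 - 14*r*sin(3*r)/9 + 8*r*cos(3*r)/9 - 17*sin(3*r)/27 - 14*cos(3*r)/27 + C

Use integration by parts with u = r**3 + 4*r**2 - 4*r - 1, dv = cos(3*r) dr, so v = sin(3*r)/3.
Apply parts 3 times (tabular method): alternate signs, differentiate u down to 0, integrate dv up.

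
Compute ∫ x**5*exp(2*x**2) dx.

(2*x**4 - 2*x**2 + 1)*exp(2*x**2)/8 + C

Let u = x², du = 2x dx; rewrite as (1/2)∫ u^2·exp(2u) du.
Now integrate by parts 2 times.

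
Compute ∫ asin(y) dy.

y*asin(y) + sqrt(-y**2 + 1) + C

Use integration by parts with u = arcsin(y), dv = dy.
Then du = 1/sqrt(-y**2 + 1) dy.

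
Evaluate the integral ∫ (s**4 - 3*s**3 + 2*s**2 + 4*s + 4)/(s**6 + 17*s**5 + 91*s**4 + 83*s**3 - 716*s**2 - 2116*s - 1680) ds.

Factor the denominator: (s - 3)*(s + 2)**2*(s + 4)*(s + 5)*(s + 7).
Partial-fraction decomposition: -292/(125*(s + 7)) + 517/(72*(s + 5)) - 39/(7*(s + 4)) + 163/(225*(s + 2)) - 22/(75*(s + 2)**2) + 17/(7000*(s - 3)).
Integrate each term; A/(s−a) gives A·log|s−a|; A/(s−a)² gives −A/(s−a).

17*log(s - 3)/7000 + 163*log(s + 2)/225 - 39*log(s + 4)/7 + 517*log(s + 5)/72 - 292*log(s + 7)/125 + 22/(75*s + 150) + C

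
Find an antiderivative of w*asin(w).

Use integration by parts with u = arcsin(w), dv = w dw.
Then du = 1/sqrt(-w**2 + 1) dw.

w**2*asin(w)/2 + w*sqrt(-w**2 + 1)/4 - asin(w)/4 + C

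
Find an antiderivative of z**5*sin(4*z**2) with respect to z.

Let u = z², du = 2z dz; rewrite as (1/2)∫ u^2·sin(4u) du.
Now integrate by parts 2 times.

-z**4*cos(4*z**2)/8 + z**2*sin(4*z**2)/16 + cos(4*z**2)/64 + C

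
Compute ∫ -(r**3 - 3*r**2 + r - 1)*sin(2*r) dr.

r**3*cos(2*r)/2 - 3*r**2*sin(2*r)/4 - 3*r**2*cos(2*r)/2 + 3*r*sin(2*r)/2 - r*cos(2*r)/4 + sin(2*r)/8 + cos(2*r)/4 + C

Use integration by parts with u = r**3 - 3*r**2 + r - 1, dv = -sin(2*r) dr, so v = cos(2*r)/2.
Apply parts 3 times (tabular method): alternate signs, differentiate u down to 0, integrate dv up.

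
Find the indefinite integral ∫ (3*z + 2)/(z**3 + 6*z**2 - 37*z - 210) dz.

20*log(z - 6)/143 + 13*log(z + 5)/22 - 19*log(z + 7)/26 + C

Factor the denominator: (z - 6)*(z + 5)*(z + 7).
Partial-fraction decomposition: -19/(26*(z + 7)) + 13/(22*(z + 5)) + 20/(143*(z - 6)).
Integrate each term: A/(z−a) contributes A·log|z−a|.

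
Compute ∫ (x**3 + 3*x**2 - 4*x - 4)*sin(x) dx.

Use integration by parts with u = x**3 + 3*x**2 - 4*x - 4, dv = sin(x) dx, so v = -cos(x).
Apply parts 3 times (tabular method): alternate signs, differentiate u down to 0, integrate dv up.

-x**3*cos(x) + 3*x**2*sin(x) - 3*x**2*cos(x) + 6*x*sin(x) + 10*x*cos(x) - 10*sin(x) + 10*cos(x) + C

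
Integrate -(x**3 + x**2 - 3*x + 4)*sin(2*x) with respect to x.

Use integration by parts with u = x**3 + x**2 - 3*x + 4, dv = -sin(2*x) dx, so v = cos(2*x)/2.
Apply parts 3 times (tabular method): alternate signs, differentiate u down to 0, integrate dv up.

x**3*cos(2*x)/2 - 3*x**2*sin(2*x)/4 + x**2*cos(2*x)/2 - x*sin(2*x)/2 - 9*x*cos(2*x)/4 + 9*sin(2*x)/8 + 7*cos(2*x)/4 + C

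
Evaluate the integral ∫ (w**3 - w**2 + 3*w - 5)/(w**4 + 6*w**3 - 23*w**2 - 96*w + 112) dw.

5*log(w - 4)/24 + log(w - 1)/60 - 97*log(w + 4)/120 + 19*log(w + 7)/12 + C

Factor the denominator: (w - 4)*(w - 1)*(w + 4)*(w + 7).
Partial-fraction decomposition: 19/(12*(w + 7)) - 97/(120*(w + 4)) + 1/(60*(w - 1)) + 5/(24*(w - 4)).
Integrate each term: A/(w−a) contributes A·log|w−a|.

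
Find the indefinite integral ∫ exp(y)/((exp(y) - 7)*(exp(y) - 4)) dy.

log(exp(y) - 7)/3 - log(exp(y) - 4)/3 + C

Let u = e^y, du = e^y dy.
The integral becomes ∫ du/((u-4)(u-7)); decompose into partial fractions.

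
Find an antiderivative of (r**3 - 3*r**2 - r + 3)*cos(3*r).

r**3*sin(3*r)/3 - r**2*sin(3*r) + r**2*cos(3*r)/3 - 5*r*sin(3*r)/9 - 2*r*cos(3*r)/3 + 11*sin(3*r)/9 - 5*cos(3*r)/27 + C

Use integration by parts with u = r**3 - 3*r**2 - r + 3, dv = cos(3*r) dr, so v = sin(3*r)/3.
Apply parts 3 times (tabular method): alternate signs, differentiate u down to 0, integrate dv up.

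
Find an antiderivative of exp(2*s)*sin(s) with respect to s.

Let I denote the integral. Integrate by parts with u = sin(s), dv = exp(2*s) ds, so v = exp(2*s)/2: I = exp(2*s)*sin(s)/2 − (1/2)·∫ exp(2*s)*cos(s) ds.
Apply parts again with u = cos(s), dv = exp(2*s) ds: ∫ exp(2*s)*cos(s) ds = exp(2*s)*cos(s)/2 + (1/2)·I. Substituting back brings back I: I = exp(2*s)*sin(s)/2 - exp(2*s)*cos(s)/4 − (1/4)·I.
Solving for I: (1 + 1/4)·I equals the remaining terms, so I = (4/5)·(exp(2*s)*sin(s)/2 - exp(2*s)*cos(s)/4).

2*exp(2*s)*sin(s)/5 - exp(2*s)*cos(s)/5 + C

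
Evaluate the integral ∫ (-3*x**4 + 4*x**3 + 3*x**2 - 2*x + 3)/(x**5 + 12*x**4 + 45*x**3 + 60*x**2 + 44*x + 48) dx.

Factor the denominator: (x + 2)*(x + 4)*(x + 6)*(x**2 + 1).
Partial-fraction decomposition: -3*(29*x + 122)/(3145*(x**2 + 1)) - 4629/(296*(x + 6)) + 965/(68*(x + 4)) - 61/(40*(x + 2)).
Integrate each term; A/(x−a) gives A·log|x−a|; the (Bx+D)/(x²+p²) term gives a log and an atan.

-61*log(x + 2)/40 + 965*log(x + 4)/68 - 4629*log(x + 6)/296 - 87*log(x**2 + 1)/6290 - 366*atan(x)/3145 + C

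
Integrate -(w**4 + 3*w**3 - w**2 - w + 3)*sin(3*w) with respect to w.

w**4*cos(3*w)/3 - 4*w**3*sin(3*w)/9 + w**3*cos(3*w) - w**2*sin(3*w) - 7*w**2*cos(3*w)/9 + 14*w*sin(3*w)/27 - w*cos(3*w) + sin(3*w)/3 + 95*cos(3*w)/81 + C

Use integration by parts with u = w**4 + 3*w**3 - w**2 - w + 3, dv = -sin(3*w) dw, so v = cos(3*w)/3.
Apply parts 4 times (tabular method): alternate signs, differentiate u down to 0, integrate dv up.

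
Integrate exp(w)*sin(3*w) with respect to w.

exp(w)*sin(3*w)/10 - 3*exp(w)*cos(3*w)/10 + C

Let I denote the integral. Integrate by parts with u = sin(3*w), dv = exp(w) dw, so v = exp(w): I = exp(w)*sin(3*w) − 3·∫ exp(w)*cos(3*w) dw.
Apply parts again with u = cos(3*w), dv = exp(w) dw: ∫ exp(w)*cos(3*w) dw = exp(w)*cos(3*w) + 3·I. Substituting back brings back I: I = exp(w)*sin(3*w) - 3*exp(w)*cos(3*w) − 9·I.
Solving for I: (1 + 9)·I equals the remaining terms, so I = (1/10)·(exp(w)*sin(3*w) - 3*exp(w)*cos(3*w)).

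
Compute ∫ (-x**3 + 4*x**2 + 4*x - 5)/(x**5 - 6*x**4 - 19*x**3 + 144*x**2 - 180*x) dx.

log(x)/36 - 53*log(x - 6)/792 - 2*log(x - 3)/9 + 11*log(x - 2)/56 + 5*log(x + 5)/77 + C

Factor the denominator: x*(x - 6)*(x - 3)*(x - 2)*(x + 5).
Partial-fraction decomposition: 5/(77*(x + 5)) + 11/(56*(x - 2)) - 2/(9*(x - 3)) - 53/(792*(x - 6)) + 1/(36*x).
Integrate each term: A/(x−a) contributes A·log|x−a|.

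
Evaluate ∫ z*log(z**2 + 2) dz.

z**2*log(z**2 + 2)/2 - z**2/2 + log(z**2 + 2) + C

Let u = z**2 + 2, so du = (2*z) dz.
The integral becomes (1/2)·∫ log(u) du; integrate by parts with u′=log(u), dv′=du.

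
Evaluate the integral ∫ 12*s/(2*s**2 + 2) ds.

3*log(2*s**2 + 2) + C

Let u = 2*s**2 + 2, so du = (4*s) ds.
Rewriting, the integral becomes 3·∫ 1/u du = 3·log(u).
Substituting back, u = 2*s**2 + 2.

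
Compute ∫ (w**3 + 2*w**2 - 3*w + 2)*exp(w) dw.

(w**3 - w**2 - w + 3)*exp(w) + C

Use integration by parts with u = w**3 + 2*w**2 - 3*w + 2, dv = exp(w) dw, so v = exp(w).
Apply parts 3 times (tabular method): alternate signs, differentiate u down to 0, integrate dv up.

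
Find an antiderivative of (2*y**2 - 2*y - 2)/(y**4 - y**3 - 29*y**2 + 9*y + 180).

Factor the denominator: (y - 5)*(y - 3)*(y + 3)*(y + 4).
Partial-fraction decomposition: -38/(63*(y + 4)) + 11/(24*(y + 3)) - 5/(42*(y - 3)) + 19/(72*(y - 5)).
Integrate each term: A/(y−a) contributes A·log|y−a|.

19*log(y - 5)/72 - 5*log(y - 3)/42 + 11*log(y + 3)/24 - 38*log(y + 4)/63 + C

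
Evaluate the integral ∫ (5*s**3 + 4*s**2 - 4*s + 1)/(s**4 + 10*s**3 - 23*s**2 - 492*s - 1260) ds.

157*log(s - 7)/169 + 42*log(s + 5) - 6410*log(s + 6)/169 + 911/(13*s + 78) + C

Factor the denominator: (s - 7)*(s + 5)*(s + 6)**2.
Partial-fraction decomposition: -6410/(169*(s + 6)) - 911/(13*(s + 6)**2) + 42/(s + 5) + 157/(169*(s - 7)).
Integrate each term; A/(s−a) gives A·log|s−a|; A/(s−a)² gives −A/(s−a).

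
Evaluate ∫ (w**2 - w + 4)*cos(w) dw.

w**2*sin(w) - w*sin(w) + 2*w*cos(w) + 2*sin(w) - cos(w) + C

Use integration by parts with u = w**2 - w + 4, dv = cos(w) dw, so v = sin(w).
Apply parts 2 times (tabular method): alternate signs, differentiate u down to 0, integrate dv up.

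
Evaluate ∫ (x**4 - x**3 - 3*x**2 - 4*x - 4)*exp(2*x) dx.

(4*x**4 - 12*x**3 + 6*x**2 - 22*x - 5)*exp(2*x)/8 + C

Use integration by parts with u = x**4 - x**3 - 3*x**2 - 4*x - 4, dv = exp(2*x) dx, so v = exp(2*x)/2.
Apply parts 4 times (tabular method): alternate signs, differentiate u down to 0, integrate dv up.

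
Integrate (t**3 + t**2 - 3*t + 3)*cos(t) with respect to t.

Use integration by parts with u = t**3 + t**2 - 3*t + 3, dv = cos(t) dt, so v = sin(t).
Apply parts 3 times (tabular method): alternate signs, differentiate u down to 0, integrate dv up.

t**3*sin(t) + t**2*sin(t) + 3*t**2*cos(t) - 9*t*sin(t) + 2*t*cos(t) + sin(t) - 9*cos(t) + C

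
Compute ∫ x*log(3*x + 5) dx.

x**2*log(3*x + 5)/2 - x**2/4 + 5*x/6 - 25*log(3*x + 5)/18 + C

Use integration by parts with u = log(3*x + 5), dv = x dx.
Then du = 3/(3*x + 5) dx and v = x**2/2.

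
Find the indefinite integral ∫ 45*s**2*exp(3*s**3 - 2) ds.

Let u = 3*s**3 - 2, so du = (9*s**2) ds.
Rewriting, the integral becomes 5·∫ e^u du = 5·e^u.
Substituting back, u = 3*s**3 - 2.

5*exp(3*s**3 - 2) + C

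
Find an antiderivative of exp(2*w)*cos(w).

exp(2*w)*sin(w)/5 + 2*exp(2*w)*cos(w)/5 + C

Let I denote the integral. Integrate by parts with u = cos(w), dv = exp(2*w) dw, so v = exp(2*w)/2: I = exp(2*w)*cos(w)/2 + (1/2)·∫ exp(2*w)*sin(w) dw.
Apply parts again with u = sin(w), dv = exp(2*w) dw: ∫ exp(2*w)*sin(w) dw = exp(2*w)*sin(w)/2 − (1/2)·I. Substituting back brings back I: I = exp(2*w)*sin(w)/4 + exp(2*w)*cos(w)/2 − (1/4)·I.
Solving for I: (1 + 1/4)·I equals the remaining terms, so I = (4/5)·(exp(2*w)*sin(w)/4 + exp(2*w)*cos(w)/2).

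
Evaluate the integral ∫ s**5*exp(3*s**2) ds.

Let u = s², du = 2s ds; rewrite as (1/2)∫ u^2·exp(3u) du.
Now integrate by parts 2 times.

(9*s**4 - 6*s**2 + 2)*exp(3*s**2)/54 + C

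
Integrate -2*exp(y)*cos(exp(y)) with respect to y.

-2*sin(exp(y)) + C

Let u = exp(y), so du = (exp(y)) dy.
Rewriting, the integral becomes -2·∫ cos(u) du = -2·sin(u).
Substituting back, u = exp(y).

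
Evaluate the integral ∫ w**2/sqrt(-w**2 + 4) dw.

-w*sqrt(-w**2 + 4)/2 + 2*asin(w/2) + C

Substitute w = 2·sin(θ), so dw = 2·cos(θ) dθ and the radical becomes sqrt(-w**2 + 4) = 2·cos(θ) by the Pythagorean identity.
Integrate the resulting trig expression in θ, then back-substitute θ = asin(w/2), sin(θ) = w/2, cos(θ) = sqrt(-w**2 + 4)/2 (absorbing any constant into C).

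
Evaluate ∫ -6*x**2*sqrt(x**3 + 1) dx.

-4*(x**3 + 1)**(3/2)/3 + C

Let u = x**3 + 1, so du = (3*x**2) dx.
Rewriting, the integral becomes -2·∫ √u du = -2·(2/3)u^(3/2).
Substituting back, u = x**3 + 1.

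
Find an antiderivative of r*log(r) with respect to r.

Use integration by parts with u = log(r), dv = r dr.
Then du = 1/r dr and v = r**2/2.

r**2*log(r)/2 - r**2/4 + C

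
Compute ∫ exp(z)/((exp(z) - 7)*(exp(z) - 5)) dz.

log(exp(z) - 7)/2 - log(exp(z) - 5)/2 + C

Let u = e^z, du = e^z dz.
The integral becomes ∫ du/((u-5)(u-7)); decompose into partial fractions.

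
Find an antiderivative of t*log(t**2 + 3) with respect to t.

t**2*log(t**2 + 3)/2 - t**2/2 + 3*log(t**2 + 3)/2 + C

Let u = t**2 + 3, so du = (2*t) dt.
The integral becomes (1/2)·∫ log(u) du; integrate by parts with u′=log(u), dv′=du.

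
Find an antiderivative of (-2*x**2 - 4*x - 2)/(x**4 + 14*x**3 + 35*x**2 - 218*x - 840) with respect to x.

Factor the denominator: (x - 4)*(x + 5)*(x + 6)*(x + 7).
Partial-fraction decomposition: 36/(11*(x + 7)) - 5/(x + 6) + 16/(9*(x + 5)) - 5/(99*(x - 4)).
Integrate each term: A/(x−a) contributes A·log|x−a|.

-5*log(x - 4)/99 + 16*log(x + 5)/9 - 5*log(x + 6) + 36*log(x + 7)/11 + C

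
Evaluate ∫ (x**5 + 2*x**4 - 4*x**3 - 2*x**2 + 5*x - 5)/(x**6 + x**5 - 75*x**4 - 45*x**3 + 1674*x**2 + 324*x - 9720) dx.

9457*log(x - 6)/3888 - 3845*log(x - 5)/1936 + 289*log(x - 3)/2916 + 11*log(x + 3)/3888 + 637589*log(x + 6)/1411344 + 4427/(3564*x + 21384) + C

Factor the denominator: (x - 6)*(x - 5)*(x - 3)*(x + 3)*(x + 6)**2.
Partial-fraction decomposition: 637589/(1411344*(x + 6)) - 4427/(3564*(x + 6)**2) + 11/(3888*(x + 3)) + 289/(2916*(x - 3)) - 3845/(1936*(x - 5)) + 9457/(3888*(x - 6)).
Integrate each term; A/(x−a) gives A·log|x−a|; A/(x−a)² gives −A/(x−a).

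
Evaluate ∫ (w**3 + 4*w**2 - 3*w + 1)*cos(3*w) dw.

Use integration by parts with u = w**3 + 4*w**2 - 3*w + 1, dv = cos(3*w) dw, so v = sin(3*w)/3.
Apply parts 3 times (tabular method): alternate signs, differentiate u down to 0, integrate dv up.

w**3*sin(3*w)/3 + 4*w**2*sin(3*w)/3 + w**2*cos(3*w)/3 - 11*w*sin(3*w)/9 + 8*w*cos(3*w)/9 + sin(3*w)/27 - 11*cos(3*w)/27 + C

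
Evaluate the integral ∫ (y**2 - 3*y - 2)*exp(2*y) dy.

Use integration by parts with u = y**2 - 3*y - 2, dv = exp(2*y) dy, so v = exp(2*y)/2.
Apply parts 2 times (tabular method): alternate signs, differentiate u down to 0, integrate dv up.

(y**2 - 4*y)*exp(2*y)/2 + C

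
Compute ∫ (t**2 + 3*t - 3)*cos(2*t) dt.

t**2*sin(2*t)/2 + 3*t*sin(2*t)/2 + t*cos(2*t)/2 - 7*sin(2*t)/4 + 3*cos(2*t)/4 + C

Use integration by parts with u = t**2 + 3*t - 3, dv = cos(2*t) dt, so v = sin(2*t)/2.
Apply parts 2 times (tabular method): alternate signs, differentiate u down to 0, integrate dv up.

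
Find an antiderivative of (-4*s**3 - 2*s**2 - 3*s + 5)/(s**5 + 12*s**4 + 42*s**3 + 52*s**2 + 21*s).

Factor the denominator: s*(s + 1)**2*(s + 3)*(s + 7).
Partial-fraction decomposition: 325/(252*(s + 7)) - 13/(6*(s + 3)) + 23/(36*(s + 1)) - 5/(6*(s + 1)**2) + 5/(21*s).
Integrate each term; A/(s−a) gives A·log|s−a|; A/(s−a)² gives −A/(s−a).

5*log(s)/21 + 23*log(s + 1)/36 - 13*log(s + 3)/6 + 325*log(s + 7)/252 + 5/(6*s + 6) + C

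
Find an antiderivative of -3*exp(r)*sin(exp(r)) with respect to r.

3*cos(exp(r)) + C

Let u = exp(r), so du = (exp(r)) dr.
Rewriting, the integral becomes -3·∫ sin(u) du = -3·-cos(u).
Substituting back, u = exp(r).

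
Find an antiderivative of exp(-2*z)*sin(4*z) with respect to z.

Let I denote the integral. Integrate by parts with u = sin(4*z), dv = exp(-2*z) dz, so v = -exp(-2*z)/2: I = -exp(-2*z)*sin(4*z)/2 + 2·∫ exp(-2*z)*cos(4*z) dz.
Apply parts again with u = cos(4*z), dv = exp(-2*z) dz: ∫ exp(-2*z)*cos(4*z) dz = -exp(-2*z)*cos(4*z)/2 − 2·I. Substituting back brings back I: I = -exp(-2*z)*sin(4*z)/2 - exp(-2*z)*cos(4*z) − 4·I.
Solving for I: (1 + 4)·I equals the remaining terms, so I = (1/5)·(-exp(-2*z)*sin(4*z)/2 - exp(-2*z)*cos(4*z)).

-exp(-2*z)*sin(4*z)/10 - exp(-2*z)*cos(4*z)/5 + C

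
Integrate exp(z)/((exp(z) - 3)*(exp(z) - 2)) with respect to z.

Let u = e^z, du = e^z dz.
The integral becomes ∫ du/((u-3)(u-2)); decompose into partial fractions.

log(exp(z) - 3) - log(exp(z) - 2) + C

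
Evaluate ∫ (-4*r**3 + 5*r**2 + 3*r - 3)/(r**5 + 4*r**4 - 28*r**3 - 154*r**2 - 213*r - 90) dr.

-223*log(r - 6)/1617 + 583*log(r + 1)/1568 - 47*log(r + 3)/24 + 607*log(r + 5)/352 + 3/(56*r + 56) + C

Factor the denominator: (r - 6)*(r + 1)**2*(r + 3)*(r + 5).
Partial-fraction decomposition: 607/(352*(r + 5)) - 47/(24*(r + 3)) + 583/(1568*(r + 1)) - 3/(56*(r + 1)**2) - 223/(1617*(r - 6)).
Integrate each term; A/(r−a) gives A·log|r−a|; A/(r−a)² gives −A/(r−a).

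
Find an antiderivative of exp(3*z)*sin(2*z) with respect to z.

Let I denote the integral. Integrate by parts with u = sin(2*z), dv = exp(3*z) dz, so v = exp(3*z)/3: I = exp(3*z)*sin(2*z)/3 − (2/3)·∫ exp(3*z)*cos(2*z) dz.
Apply parts again with u = cos(2*z), dv = exp(3*z) dz: ∫ exp(3*z)*cos(2*z) dz = exp(3*z)*cos(2*z)/3 + (2/3)·I. Substituting back brings back I: I = exp(3*z)*sin(2*z)/3 - 2*exp(3*z)*cos(2*z)/9 − (4/9)·I.
Solving for I: (1 + 4/9)·I equals the remaining terms, so I = (9/13)·(exp(3*z)*sin(2*z)/3 - 2*exp(3*z)*cos(2*z)/9).

3*exp(3*z)*sin(2*z)/13 - 2*exp(3*z)*cos(2*z)/13 + C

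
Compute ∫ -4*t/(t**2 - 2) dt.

Let u = t**2 - 2, so du = (2*t) dt.
Rewriting, the integral becomes -2·∫ 1/u du = -2·log(u).
Substituting back, u = t**2 - 2.

-2*log(t**2 - 2) + C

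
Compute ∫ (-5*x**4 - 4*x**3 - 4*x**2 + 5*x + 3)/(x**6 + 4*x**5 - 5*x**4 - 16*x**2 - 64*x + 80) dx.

Factor the denominator: (x - 2)*(x - 1)*(x + 2)*(x + 5)*(x**2 + 4).
Partial-fraction decomposition: -(11*x + 177)/(232*(x**2 + 4)) + 2747/(3654*(x + 5)) - 71/(288*(x + 2)) + 1/(18*(x - 1)) - 115/(224*(x - 2)).
Integrate each term; A/(x−a) gives A·log|x−a|; the (Bx+D)/(x²+p²) term gives a log and an atan.

-115*log(x - 2)/224 + log(x - 1)/18 - 71*log(x + 2)/288 + 2747*log(x + 5)/3654 - 11*log(x**2 + 4)/464 - 177*atan(x/2)/464 + C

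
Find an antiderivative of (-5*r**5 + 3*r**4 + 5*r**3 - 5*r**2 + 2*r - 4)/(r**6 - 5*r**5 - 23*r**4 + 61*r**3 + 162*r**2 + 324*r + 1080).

Factor the denominator: (r - 6)*(r - 5)*(r + 3)**2*(r**2 + 4).
Partial-fraction decomposition: -(11269*r + 3594)/(49010*(r**2 + 4)) - 303587/(219024*(r + 3)) + 317/(234*(r + 3)**2) + 3311/(464*(r - 5)) - 8521/(810*(r - 6)).
Integrate each term; A/(r−a) gives A·log|r−a|; the (Br+D)/(r²+p²) term gives a log and an atan.

-8521*log(r - 6)/810 + 3311*log(r - 5)/464 - 303587*log(r + 3)/219024 - 11269*log(r**2 + 4)/98020 - 1797*atan(r/2)/49010 - 317/(234*r + 702) + C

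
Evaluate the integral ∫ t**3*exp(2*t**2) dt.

(2*t**2 - 1)*exp(2*t**2)/8 + C

Let u = t², du = 2t dt; rewrite as (1/2)∫ u^1·exp(2u) du.
Now integrate by parts 1 time.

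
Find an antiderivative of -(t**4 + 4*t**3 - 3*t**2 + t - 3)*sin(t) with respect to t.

Use integration by parts with u = t**4 + 4*t**3 - 3*t**2 + t - 3, dv = -sin(t) dt, so v = cos(t).
Apply parts 4 times (tabular method): alternate signs, differentiate u down to 0, integrate dv up.

t**4*cos(t) - 4*t**3*sin(t) + 4*t**3*cos(t) - 12*t**2*sin(t) - 15*t**2*cos(t) + 30*t*sin(t) - 23*t*cos(t) + 23*sin(t) + 27*cos(t) + C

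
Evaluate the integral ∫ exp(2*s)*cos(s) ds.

exp(2*s)*sin(s)/5 + 2*exp(2*s)*cos(s)/5 + C

Let I denote the integral. Integrate by parts with u = cos(s), dv = exp(2*s) ds, so v = exp(2*s)/2: I = exp(2*s)*cos(s)/2 + (1/2)·∫ exp(2*s)*sin(s) ds.
Apply parts again with u = sin(s), dv = exp(2*s) ds: ∫ exp(2*s)*sin(s) ds = exp(2*s)*sin(s)/2 − (1/2)·I. Substituting back brings back I: I = exp(2*s)*sin(s)/4 + exp(2*s)*cos(s)/2 − (1/4)·I.
Solving for I: (1 + 1/4)·I equals the remaining terms, so I = (4/5)·(exp(2*s)*sin(s)/4 + exp(2*s)*cos(s)/2).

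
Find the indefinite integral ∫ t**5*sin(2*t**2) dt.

-t**4*cos(2*t**2)/4 + t**2*sin(2*t**2)/4 + cos(2*t**2)/8 + C

Let u = t², du = 2t dt; rewrite as (1/2)∫ u^2·sin(2u) du.
Now integrate by parts 2 times.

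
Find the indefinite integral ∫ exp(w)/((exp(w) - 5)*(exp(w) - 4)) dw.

log(exp(w) - 5) - log(exp(w) - 4) + C

Let u = e^w, du = e^w dw.
The integral becomes ∫ du/((u-5)(u-4)); decompose into partial fractions.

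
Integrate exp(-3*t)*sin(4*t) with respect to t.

-3*exp(-3*t)*sin(4*t)/25 - 4*exp(-3*t)*cos(4*t)/25 + C

Let I denote the integral. Integrate by parts with u = sin(4*t), dv = exp(-3*t) dt, so v = -exp(-3*t)/3: I = -exp(-3*t)*sin(4*t)/3 + (4/3)·∫ exp(-3*t)*cos(4*t) dt.
Apply parts again with u = cos(4*t), dv = exp(-3*t) dt: ∫ exp(-3*t)*cos(4*t) dt = -exp(-3*t)*cos(4*t)/3 − (4/3)·I. Substituting back brings back I: I = -exp(-3*t)*sin(4*t)/3 - 4*exp(-3*t)*cos(4*t)/9 − (16/9)·I.
Solving for I: (1 + 16/9)·I equals the remaining terms, so I = (9/25)·(-exp(-3*t)*sin(4*t)/3 - 4*exp(-3*t)*cos(4*t)/9).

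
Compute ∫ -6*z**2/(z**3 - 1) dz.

Let u = z**3 - 1, so du = (3*z**2) dz.
Rewriting, the integral becomes -2·∫ 1/u du = -2·log(u).
Substituting back, u = z**3 - 1.

-2*log(z**3 - 1) + C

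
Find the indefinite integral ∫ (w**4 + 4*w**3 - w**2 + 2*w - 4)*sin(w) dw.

Use integration by parts with u = w**4 + 4*w**3 - w**2 + 2*w - 4, dv = sin(w) dw, so v = -cos(w).
Apply parts 4 times (tabular method): alternate signs, differentiate u down to 0, integrate dv up.

-w**4*cos(w) + 4*w**3*sin(w) - 4*w**3*cos(w) + 12*w**2*sin(w) + 13*w**2*cos(w) - 26*w*sin(w) + 22*w*cos(w) - 22*sin(w) - 22*cos(w) + C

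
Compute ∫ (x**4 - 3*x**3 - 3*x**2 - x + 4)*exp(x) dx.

Use integration by parts with u = x**4 - 3*x**3 - 3*x**2 - x + 4, dv = exp(x) dx, so v = exp(x).
Apply parts 4 times (tabular method): alternate signs, differentiate u down to 0, integrate dv up.

(x**4 - 7*x**3 + 18*x**2 - 37*x + 41)*exp(x) + C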